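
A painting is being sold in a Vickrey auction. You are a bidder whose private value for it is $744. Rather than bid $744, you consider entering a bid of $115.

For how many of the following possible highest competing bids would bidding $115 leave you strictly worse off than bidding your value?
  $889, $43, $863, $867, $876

0

The deviation hurts exactly when the highest competing bid lies strictly between $115 and $744 — underbidding then forfeits a profitable win.
$889: above both → same outcome either way.
$43: below both → same outcome either way.
$863: above both → same outcome either way.
$867: above both → same outcome either way.
$876: above both → same outcome either way.
Count: 0.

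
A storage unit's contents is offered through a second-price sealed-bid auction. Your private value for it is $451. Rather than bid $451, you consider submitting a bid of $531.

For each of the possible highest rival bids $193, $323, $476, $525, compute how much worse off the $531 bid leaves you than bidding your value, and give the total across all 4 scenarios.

$99

The deviation costs you only when the competing bid falls strictly between $451 and $531; elsewhere both bids give the same outcome.
$193: outcomes coincide → loss $0.
$323: outcomes coincide → loss $0.
$476: truthful payoff $0, deviation payoff −$25 → loss $25.
$525: truthful payoff $0, deviation payoff −$74 → loss $74.
Total loss = $25 + $74 = $99.
In a second-price auction your bid sets only whether you win, not what you pay, so bidding your true value is weakly dominant.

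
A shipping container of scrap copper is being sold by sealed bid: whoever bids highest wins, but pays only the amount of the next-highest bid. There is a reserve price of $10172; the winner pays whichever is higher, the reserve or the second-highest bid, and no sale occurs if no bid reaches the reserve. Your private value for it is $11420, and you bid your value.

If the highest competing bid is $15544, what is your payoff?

Your bid $11420 is below the highest competing bid $15544, so you lose. Payoff $0.

$0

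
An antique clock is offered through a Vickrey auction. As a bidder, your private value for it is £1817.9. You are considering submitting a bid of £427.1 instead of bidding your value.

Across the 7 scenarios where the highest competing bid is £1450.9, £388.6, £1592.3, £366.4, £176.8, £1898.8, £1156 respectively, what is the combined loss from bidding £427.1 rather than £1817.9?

£1254.5

The deviation costs you only when the competing bid falls strictly between £427.1 and £1817.9; elsewhere both bids give the same outcome.
£1450.9: truthful payoff £367, deviation payoff £0 → loss £367.
£388.6: outcomes coincide → loss £0.
£1592.3: truthful payoff £225.6, deviation payoff £0 → loss £225.6.
£366.4: outcomes coincide → loss £0.
£176.8: outcomes coincide → loss £0.
£1898.8: outcomes coincide → loss £0.
£1156: truthful payoff £661.9, deviation payoff £0 → loss £661.9.
Total loss = £367 + £225.6 + £661.9 = £1254.5.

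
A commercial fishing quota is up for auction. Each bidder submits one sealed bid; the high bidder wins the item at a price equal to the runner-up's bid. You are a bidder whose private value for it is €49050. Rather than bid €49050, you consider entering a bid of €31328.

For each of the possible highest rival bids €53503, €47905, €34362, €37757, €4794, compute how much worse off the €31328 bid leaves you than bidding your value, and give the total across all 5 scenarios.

The deviation costs you only when the competing bid falls strictly between €31328 and €49050; elsewhere both bids give the same outcome.
€53503: outcomes coincide → loss €0.
€47905: truthful payoff €1145, deviation payoff €0 → loss €1145.
€34362: truthful payoff €14688, deviation payoff €0 → loss €14688.
€37757: truthful payoff €11293, deviation payoff €0 → loss €11293.
€4794: outcomes coincide → loss €0.
Total loss = €1145 + €14688 + €11293 = €27126.

€27126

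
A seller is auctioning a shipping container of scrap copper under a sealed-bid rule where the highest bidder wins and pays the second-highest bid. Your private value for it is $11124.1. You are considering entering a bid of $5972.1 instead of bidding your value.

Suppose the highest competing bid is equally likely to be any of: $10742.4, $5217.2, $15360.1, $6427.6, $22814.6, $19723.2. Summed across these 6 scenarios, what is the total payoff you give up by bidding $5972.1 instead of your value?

$5078.2

The deviation costs you only when the competing bid falls strictly between $5972.1 and $11124.1; elsewhere both bids give the same outcome.
$10742.4: truthful payoff $381.7, deviation payoff $0 → loss $381.7.
$5217.2: outcomes coincide → loss $0.
$15360.1: outcomes coincide → loss $0.
$6427.6: truthful payoff $4696.5, deviation payoff $0 → loss $4696.5.
$22814.6: outcomes coincide → loss $0.
$19723.2: outcomes coincide → loss $0.
Total loss = $381.7 + $4696.5 = $5078.2.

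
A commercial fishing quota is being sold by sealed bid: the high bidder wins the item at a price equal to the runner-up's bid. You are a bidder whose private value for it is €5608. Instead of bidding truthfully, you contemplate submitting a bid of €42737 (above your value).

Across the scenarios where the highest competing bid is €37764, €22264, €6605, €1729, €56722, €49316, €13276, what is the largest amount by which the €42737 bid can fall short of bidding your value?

€32156

€37764: truthful gives €0, deviation gives −€32156 → loss €32156.
€22264: truthful gives €0, deviation gives −€16656 → loss €16656.
€6605: truthful gives €0, deviation gives −€997 → loss €997.
€1729: same outcome either way → loss €0.
€56722: same outcome either way → loss €0.
€49316: same outcome either way → loss €0.
€13276: truthful gives €0, deviation gives −€7668 → loss €7668.
Maximum loss: €32156.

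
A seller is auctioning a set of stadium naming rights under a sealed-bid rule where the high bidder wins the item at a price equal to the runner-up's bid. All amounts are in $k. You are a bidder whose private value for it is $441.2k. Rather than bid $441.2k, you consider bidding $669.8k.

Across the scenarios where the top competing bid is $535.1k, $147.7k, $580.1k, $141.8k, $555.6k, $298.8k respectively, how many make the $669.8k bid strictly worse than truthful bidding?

The deviation hurts exactly when the highest competing bid lies strictly between $441.2k and $669.8k — overbidding then wins at a price above your value.
$535.1k: inside the interval → strictly worse (loss $93.9k).
$147.7k: below both → same outcome either way.
$580.1k: inside the interval → strictly worse (loss $138.9k).
$141.8k: below both → same outcome either way.
$555.6k: inside the interval → strictly worse (loss $114.4k).
$298.8k: below both → same outcome either way.
Count: 3.

3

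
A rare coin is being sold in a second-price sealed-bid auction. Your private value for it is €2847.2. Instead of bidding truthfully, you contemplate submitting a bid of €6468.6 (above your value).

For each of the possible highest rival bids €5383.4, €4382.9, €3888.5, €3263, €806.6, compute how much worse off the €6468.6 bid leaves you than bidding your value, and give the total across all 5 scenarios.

€5529

The deviation costs you only when the competing bid falls strictly between €2847.2 and €6468.6; elsewhere both bids give the same outcome.
€5383.4: truthful payoff €0, deviation payoff −€2536.2 → loss €2536.2.
€4382.9: truthful payoff €0, deviation payoff −€1535.7 → loss €1535.7.
€3888.5: truthful payoff €0, deviation payoff −€1041.3 → loss €1041.3.
€3263: truthful payoff €0, deviation payoff −€415.8 → loss €415.8.
€806.6: outcomes coincide → loss €0.
Total loss = €2536.2 + €1535.7 + €1041.3 + €415.8 = €5529.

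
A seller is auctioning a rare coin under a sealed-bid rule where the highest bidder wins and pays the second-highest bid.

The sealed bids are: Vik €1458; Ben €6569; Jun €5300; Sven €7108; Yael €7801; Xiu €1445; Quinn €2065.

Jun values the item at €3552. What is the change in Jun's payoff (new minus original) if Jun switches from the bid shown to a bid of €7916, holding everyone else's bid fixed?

−€4249

The highest bid among the other bidders is €7801; Jun's bid doesn't change that.
Original bid €5300: Jun is not highest (top rival bid is €7801); payoff €0.
Alternative bid €7916: Jun is highest, pays the top rival bid €7801; payoff €3552 − €7801 = −€4249.
Change in payoff = −€4249 − (€0) = −€4249.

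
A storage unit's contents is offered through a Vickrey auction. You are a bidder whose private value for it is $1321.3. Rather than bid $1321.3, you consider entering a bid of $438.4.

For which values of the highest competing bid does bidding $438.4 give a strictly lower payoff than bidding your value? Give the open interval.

($438.4, $1321.3)

If the competing bid is below $438.4, both bids win at the same price — no difference.
If it is above $1321.3, both bids lose — no difference.
If it lies strictly between $438.4 and $1321.3, bidding your value wins at a price below your value (positive payoff) while bidding $438.4 loses (payoff 0).
So the deviation strictly hurts on the open interval ($438.4, $1321.3).
Truthful bidding weakly dominates here: raising your bid can only win items priced above your value, and lowering it can only forfeit items priced below.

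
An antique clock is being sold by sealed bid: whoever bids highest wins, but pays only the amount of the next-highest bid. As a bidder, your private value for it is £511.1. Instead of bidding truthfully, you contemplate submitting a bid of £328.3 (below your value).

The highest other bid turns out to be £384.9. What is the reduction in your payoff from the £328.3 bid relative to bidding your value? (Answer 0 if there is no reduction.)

Bidding your value £511.1: you win (since £511.1 > £384.9) and pay £384.9. Payoff £126.2.
Bidding £328.3: you lose. Payoff £0.
The competing bid £384.9 lies between your shaded bid and your value, so underbidding forfeits an item you could have won at a profitable price.
Loss from deviating = £126.2 − (£0) = £126.2.

£126.2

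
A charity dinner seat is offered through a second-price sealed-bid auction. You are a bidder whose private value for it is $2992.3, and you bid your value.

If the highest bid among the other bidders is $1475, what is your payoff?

$1517.3

Your bid $2992.3 exceeds the highest competing bid $1475, so you win.
In a second-price auction the winner pays the second-highest bid, $1475.
Payoff = value − price = $2992.3 − $1475 = $1517.3.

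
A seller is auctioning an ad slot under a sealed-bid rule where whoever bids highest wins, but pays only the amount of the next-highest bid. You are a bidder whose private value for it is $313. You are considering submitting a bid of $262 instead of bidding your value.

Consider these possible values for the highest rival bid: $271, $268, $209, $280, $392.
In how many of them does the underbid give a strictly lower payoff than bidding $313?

3

The deviation hurts exactly when the highest competing bid lies strictly between $262 and $313 — underbidding then forfeits a profitable win.
$271: inside the interval → strictly worse (loss $42).
$268: inside the interval → strictly worse (loss $45).
$209: below both → same outcome either way.
$280: inside the interval → strictly worse (loss $33).
$392: above both → same outcome either way.
Count: 3.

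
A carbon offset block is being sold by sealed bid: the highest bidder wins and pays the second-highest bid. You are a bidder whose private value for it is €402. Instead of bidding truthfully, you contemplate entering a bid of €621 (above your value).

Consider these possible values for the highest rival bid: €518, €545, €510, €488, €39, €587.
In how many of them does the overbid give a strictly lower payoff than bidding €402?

5

The deviation hurts exactly when the highest competing bid lies strictly between €402 and €621 — overbidding then wins at a price above your value.
€518: inside the interval → strictly worse (loss €116).
€545: inside the interval → strictly worse (loss €143).
€510: inside the interval → strictly worse (loss €108).
€488: inside the interval → strictly worse (loss €86).
€39: below both → same outcome either way.
€587: inside the interval → strictly worse (loss €185).
Count: 5.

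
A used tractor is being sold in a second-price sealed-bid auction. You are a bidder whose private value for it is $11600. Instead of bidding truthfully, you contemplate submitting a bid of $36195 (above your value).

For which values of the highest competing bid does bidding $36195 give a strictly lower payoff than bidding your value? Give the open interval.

If the competing bid is below $11600, both bids win at the same price — no difference.
If it is above $36195, both bids lose — no difference.
If it lies strictly between $11600 and $36195, bidding your value loses (payoff 0) while bidding $36195 wins at a price above your value (payoff negative).
So the deviation strictly hurts on the open interval ($11600, $36195).

($11600, $36195)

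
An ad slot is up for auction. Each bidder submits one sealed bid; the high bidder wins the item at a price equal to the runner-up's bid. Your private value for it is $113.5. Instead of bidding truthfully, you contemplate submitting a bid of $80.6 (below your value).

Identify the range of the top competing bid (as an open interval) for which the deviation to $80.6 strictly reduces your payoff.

($80.6, $113.5)

If the competing bid is below $80.6, both bids win at the same price — no difference.
If it is above $113.5, both bids lose — no difference.
If it lies strictly between $80.6 and $113.5, bidding your value wins at a price below your value (positive payoff) while bidding $80.6 loses (payoff 0).
So the deviation strictly hurts on the open interval ($80.6, $113.5).
In a second-price auction your bid sets only whether you win, not what you pay, so bidding your true value is weakly dominant.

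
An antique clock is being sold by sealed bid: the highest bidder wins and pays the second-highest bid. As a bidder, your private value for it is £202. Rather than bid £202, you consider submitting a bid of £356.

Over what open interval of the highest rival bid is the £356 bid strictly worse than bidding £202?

If the competing bid is below £202, both bids win at the same price — no difference.
If it is above £356, both bids lose — no difference.
If it lies strictly between £202 and £356, bidding your value loses (payoff 0) while bidding £356 wins at a price above your value (payoff negative).
So the deviation strictly hurts on the open interval (£202, £356).

(£202, £356)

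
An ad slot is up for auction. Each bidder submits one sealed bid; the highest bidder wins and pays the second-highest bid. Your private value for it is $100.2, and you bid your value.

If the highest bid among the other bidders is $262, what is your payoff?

$0

Your bid $100.2 is below the highest competing bid $262, so you lose.
A losing bidder pays nothing and receives nothing: payoff = $0.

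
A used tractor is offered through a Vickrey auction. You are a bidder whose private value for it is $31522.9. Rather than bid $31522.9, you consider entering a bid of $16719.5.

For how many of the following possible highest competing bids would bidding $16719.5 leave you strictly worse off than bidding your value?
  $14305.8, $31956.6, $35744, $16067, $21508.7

1

The deviation hurts exactly when the highest competing bid lies strictly between $16719.5 and $31522.9 — underbidding then forfeits a profitable win.
$14305.8: below both → same outcome either way.
$31956.6: above both → same outcome either way.
$35744: above both → same outcome either way.
$16067: below both → same outcome either way.
$21508.7: inside the interval → strictly worse (loss $10014.2).
Count: 1.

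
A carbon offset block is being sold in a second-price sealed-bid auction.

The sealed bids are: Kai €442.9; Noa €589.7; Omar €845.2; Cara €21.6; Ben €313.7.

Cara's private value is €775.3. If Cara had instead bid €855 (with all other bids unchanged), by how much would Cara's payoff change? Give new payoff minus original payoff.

−€69.9

The highest bid among the other bidders is €845.2; Cara's bid doesn't change that.
Original bid €21.6: Cara is not highest (top rival bid is €845.2); payoff €0.
Alternative bid €855: Cara is highest, pays the top rival bid €845.2; payoff €775.3 − €845.2 = −€69.9.
Change in payoff = −€69.9 − (€0) = −€69.9.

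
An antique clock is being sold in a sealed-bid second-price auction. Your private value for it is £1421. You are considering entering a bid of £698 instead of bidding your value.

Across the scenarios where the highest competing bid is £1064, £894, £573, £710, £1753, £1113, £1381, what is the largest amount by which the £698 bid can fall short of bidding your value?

£1064: truthful gives £357, deviation gives £0 → loss £357.
£894: truthful gives £527, deviation gives £0 → loss £527.
£573: same outcome either way → loss £0.
£710: truthful gives £711, deviation gives £0 → loss £711.
£1753: same outcome either way → loss £0.
£1113: truthful gives £308, deviation gives £0 → loss £308.
£1381: truthful gives £40, deviation gives £0 → loss £40.
Maximum loss: £711.

£711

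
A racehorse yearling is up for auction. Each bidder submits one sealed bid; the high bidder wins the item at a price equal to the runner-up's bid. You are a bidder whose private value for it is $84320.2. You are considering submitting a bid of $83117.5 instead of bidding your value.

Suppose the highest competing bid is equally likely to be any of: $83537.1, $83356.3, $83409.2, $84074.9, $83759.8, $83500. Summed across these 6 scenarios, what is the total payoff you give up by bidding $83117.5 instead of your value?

The deviation costs you only when the competing bid falls strictly between $83117.5 and $84320.2; elsewhere both bids give the same outcome.
$83537.1: truthful payoff $783.1, deviation payoff $0 → loss $783.1.
$83356.3: truthful payoff $963.9, deviation payoff $0 → loss $963.9.
$83409.2: truthful payoff $911, deviation payoff $0 → loss $911.
$84074.9: truthful payoff $245.3, deviation payoff $0 → loss $245.3.
$83759.8: truthful payoff $560.4, deviation payoff $0 → loss $560.4.
$83500: truthful payoff $820.2, deviation payoff $0 → loss $820.2.
Total loss = $783.1 + $963.9 + $911 + $245.3 + $560.4 + $820.2 = $4283.9.
Truthful bidding weakly dominates here: raising your bid can only win items priced above your value, and lowering it can only forfeit items priced below.

$4283.9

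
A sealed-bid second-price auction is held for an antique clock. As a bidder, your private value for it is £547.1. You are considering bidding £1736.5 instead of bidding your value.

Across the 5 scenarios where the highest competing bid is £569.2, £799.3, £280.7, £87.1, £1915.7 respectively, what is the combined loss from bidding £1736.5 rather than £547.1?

The deviation costs you only when the competing bid falls strictly between £547.1 and £1736.5; elsewhere both bids give the same outcome.
£569.2: truthful payoff £0, deviation payoff −£22.1 → loss £22.1.
£799.3: truthful payoff £0, deviation payoff −£252.2 → loss £252.2.
£280.7: outcomes coincide → loss £0.
£87.1: outcomes coincide → loss £0.
£1915.7: outcomes coincide → loss £0.
Total loss = £22.1 + £252.2 = £274.3.

£274.3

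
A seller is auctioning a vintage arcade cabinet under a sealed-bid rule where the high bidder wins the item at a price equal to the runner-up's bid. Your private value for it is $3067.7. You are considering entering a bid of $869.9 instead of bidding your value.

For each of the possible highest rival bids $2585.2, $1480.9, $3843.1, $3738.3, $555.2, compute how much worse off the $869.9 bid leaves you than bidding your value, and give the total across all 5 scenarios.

The deviation costs you only when the competing bid falls strictly between $869.9 and $3067.7; elsewhere both bids give the same outcome.
$2585.2: truthful payoff $482.5, deviation payoff $0 → loss $482.5.
$1480.9: truthful payoff $1586.8, deviation payoff $0 → loss $1586.8.
$3843.1: outcomes coincide → loss $0.
$3738.3: outcomes coincide → loss $0.
$555.2: outcomes coincide → loss $0.
Total loss = $482.5 + $1586.8 = $2069.3.

$2069.3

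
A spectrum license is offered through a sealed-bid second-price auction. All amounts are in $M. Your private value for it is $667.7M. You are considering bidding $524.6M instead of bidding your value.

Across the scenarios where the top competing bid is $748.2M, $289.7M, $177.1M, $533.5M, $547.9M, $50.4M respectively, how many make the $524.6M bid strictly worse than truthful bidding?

The deviation hurts exactly when the highest competing bid lies strictly between $524.6M and $667.7M — underbidding then forfeits a profitable win.
$748.2M: above both → same outcome either way.
$289.7M: below both → same outcome either way.
$177.1M: below both → same outcome either way.
$533.5M: inside the interval → strictly worse (loss $134.2M).
$547.9M: inside the interval → strictly worse (loss $119.8M).
$50.4M: below both → same outcome either way.
Count: 2.

2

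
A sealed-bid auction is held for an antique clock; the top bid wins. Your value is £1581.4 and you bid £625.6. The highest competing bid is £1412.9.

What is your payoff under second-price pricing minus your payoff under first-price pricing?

£0

Your bid £625.6 is below £1412.9, so you lose under either rule.
Payoff is £0 in both cases; difference = £0.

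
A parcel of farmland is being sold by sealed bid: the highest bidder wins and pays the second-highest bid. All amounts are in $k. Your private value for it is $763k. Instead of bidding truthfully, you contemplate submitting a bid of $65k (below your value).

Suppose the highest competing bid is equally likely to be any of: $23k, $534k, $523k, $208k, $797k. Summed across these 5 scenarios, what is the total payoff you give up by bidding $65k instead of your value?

The deviation costs you only when the competing bid falls strictly between $65k and $763k; elsewhere both bids give the same outcome.
$23k: outcomes coincide → loss $0k.
$534k: truthful payoff $229k, deviation payoff $0k → loss $229k.
$523k: truthful payoff $240k, deviation payoff $0k → loss $240k.
$208k: truthful payoff $555k, deviation payoff $0k → loss $555k.
$797k: outcomes coincide → loss $0k.
Total loss = $229k + $240k + $555k = $1024k.
Because the price is fixed by the runner-up's bid, deviating from your value can only change a good outcome into a bad one — never the reverse.

$1024k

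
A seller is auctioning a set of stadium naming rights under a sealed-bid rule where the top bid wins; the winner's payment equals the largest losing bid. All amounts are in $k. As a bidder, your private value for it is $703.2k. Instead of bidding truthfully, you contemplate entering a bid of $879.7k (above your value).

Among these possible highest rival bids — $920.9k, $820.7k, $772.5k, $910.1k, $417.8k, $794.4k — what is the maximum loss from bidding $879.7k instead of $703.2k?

$920.9k: same outcome either way → loss $0k.
$820.7k: truthful gives $0k, deviation gives −$117.5k → loss $117.5k.
$772.5k: truthful gives $0k, deviation gives −$69.3k → loss $69.3k.
$910.1k: same outcome either way → loss $0k.
$417.8k: same outcome either way → loss $0k.
$794.4k: truthful gives $0k, deviation gives −$91.2k → loss $91.2k.
Maximum loss: $117.5k.

$117.5k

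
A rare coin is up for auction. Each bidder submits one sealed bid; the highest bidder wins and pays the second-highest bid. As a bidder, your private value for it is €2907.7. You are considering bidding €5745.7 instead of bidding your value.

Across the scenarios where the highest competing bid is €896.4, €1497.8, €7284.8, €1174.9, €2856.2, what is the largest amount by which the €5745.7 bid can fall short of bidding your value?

€0

€896.4: same outcome either way → loss €0.
€1497.8: same outcome either way → loss €0.
€7284.8: same outcome either way → loss €0.
€1174.9: same outcome either way → loss €0.
€2856.2: same outcome either way → loss €0.
Maximum loss: €0.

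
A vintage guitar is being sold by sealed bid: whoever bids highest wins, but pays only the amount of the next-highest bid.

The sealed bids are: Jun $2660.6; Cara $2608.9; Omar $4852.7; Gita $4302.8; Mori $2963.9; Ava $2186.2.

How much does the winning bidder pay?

$4302.8

Highest bid: Omar at $4852.7, so Omar wins.
Second-highest bid: Gita at $4302.8 — that is the price the winner pays.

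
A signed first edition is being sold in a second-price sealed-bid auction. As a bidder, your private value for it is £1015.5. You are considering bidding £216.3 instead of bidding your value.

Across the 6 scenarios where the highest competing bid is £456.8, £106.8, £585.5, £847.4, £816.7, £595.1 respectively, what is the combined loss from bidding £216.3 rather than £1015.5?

The deviation costs you only when the competing bid falls strictly between £216.3 and £1015.5; elsewhere both bids give the same outcome.
£456.8: truthful payoff £558.7, deviation payoff £0 → loss £558.7.
£106.8: outcomes coincide → loss £0.
£585.5: truthful payoff £430, deviation payoff £0 → loss £430.
£847.4: truthful payoff £168.1, deviation payoff £0 → loss £168.1.
£816.7: truthful payoff £198.8, deviation payoff £0 → loss £198.8.
£595.1: truthful payoff £420.4, deviation payoff £0 → loss £420.4.
Total loss = £558.7 + £430 + £168.1 + £198.8 + £420.4 = £1776.

£1776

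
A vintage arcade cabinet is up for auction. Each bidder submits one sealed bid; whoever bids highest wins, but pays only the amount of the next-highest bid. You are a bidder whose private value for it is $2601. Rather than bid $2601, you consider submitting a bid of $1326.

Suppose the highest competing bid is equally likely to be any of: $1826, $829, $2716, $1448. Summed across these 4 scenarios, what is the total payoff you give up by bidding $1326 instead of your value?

$1928

The deviation costs you only when the competing bid falls strictly between $1326 and $2601; elsewhere both bids give the same outcome.
$1826: truthful payoff $775, deviation payoff $0 → loss $775.
$829: outcomes coincide → loss $0.
$2716: outcomes coincide → loss $0.
$1448: truthful payoff $1153, deviation payoff $0 → loss $1153.
Total loss = $775 + $1153 = $1928.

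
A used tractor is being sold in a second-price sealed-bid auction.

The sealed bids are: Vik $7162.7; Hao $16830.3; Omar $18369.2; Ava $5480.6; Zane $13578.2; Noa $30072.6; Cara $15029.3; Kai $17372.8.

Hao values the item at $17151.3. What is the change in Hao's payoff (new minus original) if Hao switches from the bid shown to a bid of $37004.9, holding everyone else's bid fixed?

−$12921.3

The highest bid among the other bidders is $30072.6; Hao's bid doesn't change that.
Original bid $16830.3: Hao is not highest (top rival bid is $30072.6); payoff $0.
Alternative bid $37004.9: Hao is highest, pays the top rival bid $30072.6; payoff $17151.3 − $30072.6 = −$12921.3.
Change in payoff = −$12921.3 − ($0) = −$12921.3.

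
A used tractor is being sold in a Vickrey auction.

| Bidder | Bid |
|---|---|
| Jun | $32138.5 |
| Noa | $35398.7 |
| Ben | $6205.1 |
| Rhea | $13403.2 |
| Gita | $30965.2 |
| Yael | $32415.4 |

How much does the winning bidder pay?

Highest bid: Noa at $35398.7, so Noa wins.
Second-highest bid: Yael at $32415.4 — that is the price the winner pays.

$32415.4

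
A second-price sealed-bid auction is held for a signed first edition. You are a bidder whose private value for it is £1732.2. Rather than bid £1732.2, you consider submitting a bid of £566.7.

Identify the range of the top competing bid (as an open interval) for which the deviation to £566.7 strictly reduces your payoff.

(£566.7, £1732.2)

If the competing bid is below £566.7, both bids win at the same price — no difference.
If it is above £1732.2, both bids lose — no difference.
If it lies strictly between £566.7 and £1732.2, bidding your value wins at a price below your value (positive payoff) while bidding £566.7 loses (payoff 0).
So the deviation strictly hurts on the open interval (£566.7, £1732.2).
In a second-price auction your bid sets only whether you win, not what you pay, so bidding your true value is weakly dominant.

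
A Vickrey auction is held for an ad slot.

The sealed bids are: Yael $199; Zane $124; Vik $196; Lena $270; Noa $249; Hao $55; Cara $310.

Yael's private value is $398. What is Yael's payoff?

$0

Highest bid: Cara at $310, so Cara wins.
Second-highest bid: Lena at $270 — that is the price the winner pays.
Yael did not win, so Yael pays nothing and receives nothing: payoff $0.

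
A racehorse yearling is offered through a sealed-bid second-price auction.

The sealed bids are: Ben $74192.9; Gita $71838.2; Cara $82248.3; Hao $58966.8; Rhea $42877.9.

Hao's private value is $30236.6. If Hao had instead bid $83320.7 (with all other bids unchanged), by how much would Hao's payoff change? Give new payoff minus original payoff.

−$52011.7

The highest bid among the other bidders is $82248.3; Hao's bid doesn't change that.
Original bid $58966.8: Hao is not highest (top rival bid is $82248.3); payoff $0.
Alternative bid $83320.7: Hao is highest, pays the top rival bid $82248.3; payoff $30236.6 − $82248.3 = −$52011.7.
Change in payoff = −$52011.7 − ($0) = −$52011.7.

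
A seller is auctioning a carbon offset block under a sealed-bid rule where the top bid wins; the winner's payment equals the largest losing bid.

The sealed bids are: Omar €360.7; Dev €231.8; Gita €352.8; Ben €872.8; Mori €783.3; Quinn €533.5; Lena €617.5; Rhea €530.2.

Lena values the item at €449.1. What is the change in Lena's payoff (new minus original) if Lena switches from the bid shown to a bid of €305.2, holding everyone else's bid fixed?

€0

The highest bid among the other bidders is €872.8; Lena's bid doesn't change that.
Original bid €617.5: Lena is not highest (top rival bid is €872.8); payoff €0.
Alternative bid €305.2: Lena is not highest (top rival bid is €872.8); payoff €0.
Change in payoff = €0 − (€0) = €0.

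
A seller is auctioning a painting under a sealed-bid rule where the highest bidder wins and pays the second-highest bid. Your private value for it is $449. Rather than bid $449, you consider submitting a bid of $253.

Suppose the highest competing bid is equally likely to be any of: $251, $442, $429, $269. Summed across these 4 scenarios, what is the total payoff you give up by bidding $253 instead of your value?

The deviation costs you only when the competing bid falls strictly between $253 and $449; elsewhere both bids give the same outcome.
$251: outcomes coincide → loss $0.
$442: truthful payoff $7, deviation payoff $0 → loss $7.
$429: truthful payoff $20, deviation payoff $0 → loss $20.
$269: truthful payoff $180, deviation payoff $0 → loss $180.
Total loss = $7 + $20 + $180 = $207.
Truthful bidding weakly dominates here: raising your bid can only win items priced above your value, and lowering it can only forfeit items priced below.

$207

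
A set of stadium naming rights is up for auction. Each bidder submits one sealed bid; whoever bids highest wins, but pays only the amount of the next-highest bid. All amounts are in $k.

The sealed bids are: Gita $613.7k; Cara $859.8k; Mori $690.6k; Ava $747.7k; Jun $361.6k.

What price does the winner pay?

$747.7k

Highest bid: Cara at $859.8k, so Cara wins.
Second-highest bid: Ava at $747.7k — that is the price the winner pays.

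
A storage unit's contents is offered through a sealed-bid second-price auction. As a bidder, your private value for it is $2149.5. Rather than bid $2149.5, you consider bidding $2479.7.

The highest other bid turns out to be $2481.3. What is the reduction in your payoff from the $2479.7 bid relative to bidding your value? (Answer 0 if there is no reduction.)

Bidding your value $2149.5: you lose (since $2149.5 < $2481.3). Payoff $0.
Bidding $2479.7: you lose. Payoff $0.
Difference = $0 − $0 = $0; both bids lead to the same outcome because the competing bid is above both your value and your alternative bid.

$0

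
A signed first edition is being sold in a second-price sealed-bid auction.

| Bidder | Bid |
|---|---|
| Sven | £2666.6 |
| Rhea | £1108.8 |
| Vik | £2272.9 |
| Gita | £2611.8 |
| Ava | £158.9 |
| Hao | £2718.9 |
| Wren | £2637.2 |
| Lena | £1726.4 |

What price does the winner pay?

£2666.6

Highest bid: Hao at £2718.9, so Hao wins.
Second-highest bid: Sven at £2666.6 — that is the price the winner pays.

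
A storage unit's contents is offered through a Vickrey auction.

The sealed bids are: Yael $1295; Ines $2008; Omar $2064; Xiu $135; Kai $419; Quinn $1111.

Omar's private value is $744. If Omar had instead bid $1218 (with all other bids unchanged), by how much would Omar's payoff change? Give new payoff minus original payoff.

$1264

The highest bid among the other bidders is $2008; Omar's bid doesn't change that.
Original bid $2064: Omar is highest, pays the top rival bid $2008; payoff $744 − $2008 = −$1264.
Alternative bid $1218: Omar is not highest (top rival bid is $2008); payoff $0.
Change in payoff = $0 − (−$1264) = $1264.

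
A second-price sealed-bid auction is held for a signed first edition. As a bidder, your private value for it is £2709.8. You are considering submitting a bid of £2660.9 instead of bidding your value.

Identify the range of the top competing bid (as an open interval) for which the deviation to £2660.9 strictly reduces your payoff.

(£2660.9, £2709.8)

If the competing bid is below £2660.9, both bids win at the same price — no difference.
If it is above £2709.8, both bids lose — no difference.
If it lies strictly between £2660.9 and £2709.8, bidding your value wins at a price below your value (positive payoff) while bidding £2660.9 loses (payoff 0).
So the deviation strictly hurts on the open interval (£2660.9, £2709.8).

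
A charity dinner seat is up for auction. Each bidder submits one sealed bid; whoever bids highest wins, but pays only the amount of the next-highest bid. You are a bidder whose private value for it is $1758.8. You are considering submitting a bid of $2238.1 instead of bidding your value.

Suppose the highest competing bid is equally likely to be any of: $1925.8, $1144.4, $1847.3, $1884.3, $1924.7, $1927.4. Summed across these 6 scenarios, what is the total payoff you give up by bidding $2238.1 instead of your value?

The deviation costs you only when the competing bid falls strictly between $1758.8 and $2238.1; elsewhere both bids give the same outcome.
$1925.8: truthful payoff $0, deviation payoff −$167 → loss $167.
$1144.4: outcomes coincide → loss $0.
$1847.3: truthful payoff $0, deviation payoff −$88.5 → loss $88.5.
$1884.3: truthful payoff $0, deviation payoff −$125.5 → loss $125.5.
$1924.7: truthful payoff $0, deviation payoff −$165.9 → loss $165.9.
$1927.4: truthful payoff $0, deviation payoff −$168.6 → loss $168.6.
Total loss = $167 + $88.5 + $125.5 + $165.9 + $168.6 = $715.5.
Because the price is fixed by the runner-up's bid, deviating from your value can only change a good outcome into a bad one — never the reverse.

$715.5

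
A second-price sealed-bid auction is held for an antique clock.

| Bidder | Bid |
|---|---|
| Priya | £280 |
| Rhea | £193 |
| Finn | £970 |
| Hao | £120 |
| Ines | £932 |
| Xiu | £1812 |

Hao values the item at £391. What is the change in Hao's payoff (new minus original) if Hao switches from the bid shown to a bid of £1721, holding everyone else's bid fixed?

£0

The highest bid among the other bidders is £1812; Hao's bid doesn't change that.
Original bid £120: Hao is not highest (top rival bid is £1812); payoff £0.
Alternative bid £1721: Hao is not highest (top rival bid is £1812); payoff £0.
Change in payoff = £0 − (£0) = £0.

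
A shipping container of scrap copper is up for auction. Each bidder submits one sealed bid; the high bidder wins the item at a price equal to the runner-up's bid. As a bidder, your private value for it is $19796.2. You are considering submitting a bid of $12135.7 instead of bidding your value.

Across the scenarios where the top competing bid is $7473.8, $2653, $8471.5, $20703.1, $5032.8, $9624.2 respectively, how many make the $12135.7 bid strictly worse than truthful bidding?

The deviation hurts exactly when the highest competing bid lies strictly between $12135.7 and $19796.2 — underbidding then forfeits a profitable win.
$7473.8: below both → same outcome either way.
$2653: below both → same outcome either way.
$8471.5: below both → same outcome either way.
$20703.1: above both → same outcome either way.
$5032.8: below both → same outcome either way.
$9624.2: below both → same outcome either way.
Count: 0.

0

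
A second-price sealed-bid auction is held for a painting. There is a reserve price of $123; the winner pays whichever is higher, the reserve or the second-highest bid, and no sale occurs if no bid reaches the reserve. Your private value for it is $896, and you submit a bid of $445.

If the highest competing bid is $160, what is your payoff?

$736

Your bid $445 is the highest and exceeds the reserve.
Price = max(second-highest bid, reserve) = max($160, $123) = $160.
Payoff = $896 − $160 = $736.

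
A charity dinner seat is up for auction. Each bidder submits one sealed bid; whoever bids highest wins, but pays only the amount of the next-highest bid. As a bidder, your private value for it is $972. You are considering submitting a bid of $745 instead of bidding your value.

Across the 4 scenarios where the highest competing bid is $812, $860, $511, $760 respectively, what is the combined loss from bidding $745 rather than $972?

$484

The deviation costs you only when the competing bid falls strictly between $745 and $972; elsewhere both bids give the same outcome.
$812: truthful payoff $160, deviation payoff $0 → loss $160.
$860: truthful payoff $112, deviation payoff $0 → loss $112.
$511: outcomes coincide → loss $0.
$760: truthful payoff $212, deviation payoff $0 → loss $212.
Total loss = $160 + $112 + $212 = $484.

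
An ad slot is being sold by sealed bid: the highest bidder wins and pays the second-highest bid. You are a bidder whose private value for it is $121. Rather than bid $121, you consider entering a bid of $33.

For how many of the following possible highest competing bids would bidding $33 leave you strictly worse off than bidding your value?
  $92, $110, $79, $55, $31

The deviation hurts exactly when the highest competing bid lies strictly between $33 and $121 — underbidding then forfeits a profitable win.
$92: inside the interval → strictly worse (loss $29).
$110: inside the interval → strictly worse (loss $11).
$79: inside the interval → strictly worse (loss $42).
$55: inside the interval → strictly worse (loss $66).
$31: below both → same outcome either way.
Count: 4.

4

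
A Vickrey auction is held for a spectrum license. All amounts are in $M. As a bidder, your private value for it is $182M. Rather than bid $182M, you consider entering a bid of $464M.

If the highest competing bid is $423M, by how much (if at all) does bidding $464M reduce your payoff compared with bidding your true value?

Bidding your value $182M: you lose (since $182M < $423M). Payoff $0M.
Bidding $464M: you win and pay $423M. Payoff $182M − $423M = −$241M.
The competing bid $423M lies between your value and your inflated bid, so overbidding wins an item priced above your value.
Loss from deviating = $0M − (−$241M) = $241M.

$241M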